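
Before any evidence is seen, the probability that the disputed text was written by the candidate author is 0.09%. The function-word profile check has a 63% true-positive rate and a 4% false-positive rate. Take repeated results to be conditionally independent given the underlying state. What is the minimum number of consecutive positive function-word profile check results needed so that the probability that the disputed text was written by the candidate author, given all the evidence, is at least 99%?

5

Prior odds: 0.0009 ÷ 0.9991 = 9/9991.
Likelihood ratio of a positive result = 0.63/0.04 = 15.75.
Target posterior odds = 0.99/0.01 = 99.
Need (9/9991) × 15.75ⁿ ≥ 99, i.e. 15.75ⁿ ≥ 109901.
15.75⁴ = 15752961/256 falls short of 109901 but 15.75⁵ = 992436543/1024 reaches it, so n = 5.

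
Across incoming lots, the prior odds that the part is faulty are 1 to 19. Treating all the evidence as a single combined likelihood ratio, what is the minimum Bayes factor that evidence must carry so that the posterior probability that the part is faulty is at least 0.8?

Prior odds = 1/19.
Target odds = 0.8/0.2 = 4.
Required Bayes factor = 4 ÷ (1/19) = 76.

76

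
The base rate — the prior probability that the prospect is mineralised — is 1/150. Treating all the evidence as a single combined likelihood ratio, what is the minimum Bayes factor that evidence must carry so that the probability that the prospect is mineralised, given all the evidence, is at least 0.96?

3576

Prior odds = (1/150)/(149/150) = 1/149.
Target odds = 0.96/0.04 = 24.
Required Bayes factor = 24 ÷ (1/149) = 3576.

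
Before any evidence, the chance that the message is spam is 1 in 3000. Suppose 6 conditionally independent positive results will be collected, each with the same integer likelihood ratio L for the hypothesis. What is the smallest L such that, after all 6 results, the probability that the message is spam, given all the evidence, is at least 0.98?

Prior odds = (1/3000)/(2999/3000) = 1/2999.
Target odds = 0.98/0.02 = 49.
Need L⁶ ≥ 49 ÷ (1/2999) = 146951.
7⁶ = 117649 < 146951 ≤ 262144 = 8⁶, so L = 8.

8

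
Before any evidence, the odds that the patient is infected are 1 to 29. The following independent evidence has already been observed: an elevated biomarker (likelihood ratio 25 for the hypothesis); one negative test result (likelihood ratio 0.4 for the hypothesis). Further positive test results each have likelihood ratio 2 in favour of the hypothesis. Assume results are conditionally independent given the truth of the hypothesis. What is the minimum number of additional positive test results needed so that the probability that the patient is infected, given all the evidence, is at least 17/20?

Prior odds = 1/29.
Combined Bayes factor of the evidence already in hand = 25 × 0.4 = 10.
Odds after that evidence = (1/29) × 10 = 10/29.
Target odds = 0.85/0.15 = 17/3.
Need 2ⁿ ≥ 17/3 ÷ (10/29) = 493/30.
2⁴ = 16 falls short of 493/30 but 2⁵ = 32 reaches it, so n = 5.

5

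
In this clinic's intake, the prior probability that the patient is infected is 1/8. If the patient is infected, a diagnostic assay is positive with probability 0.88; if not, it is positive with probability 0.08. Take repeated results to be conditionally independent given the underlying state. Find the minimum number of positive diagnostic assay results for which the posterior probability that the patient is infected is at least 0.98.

3

Prior odds: 0.125 ÷ 0.875 = 1/7.
Likelihood ratio of a positive = 0.88/0.08 = 11.
Target posterior odds = 0.98/0.02 = 49.
Need (1/7) × 11ⁿ ≥ 49, i.e. 11ⁿ ≥ 343.
11² = 121 falls short of 343 but 11³ = 1331 reaches it, so n = 3.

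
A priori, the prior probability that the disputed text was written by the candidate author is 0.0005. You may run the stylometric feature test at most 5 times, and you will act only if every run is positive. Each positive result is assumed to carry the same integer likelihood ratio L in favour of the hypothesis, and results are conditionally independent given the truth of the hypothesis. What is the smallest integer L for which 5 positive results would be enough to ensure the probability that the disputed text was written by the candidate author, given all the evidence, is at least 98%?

10

Prior odds = 0.0005/0.9995 = 1/1999.
Target odds = 0.98/0.02 = 49.
Need L⁵ ≥ 49 ÷ (1/1999) = 97951.
9⁵ = 59049 < 97951 ≤ 100000 = 10⁵, so L = 10.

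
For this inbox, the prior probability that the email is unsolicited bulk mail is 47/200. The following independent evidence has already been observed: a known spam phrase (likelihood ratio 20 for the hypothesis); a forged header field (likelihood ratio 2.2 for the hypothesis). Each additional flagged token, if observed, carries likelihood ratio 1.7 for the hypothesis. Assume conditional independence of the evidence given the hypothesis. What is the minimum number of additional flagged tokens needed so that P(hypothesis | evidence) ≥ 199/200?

6

Prior odds = 0.235/0.765 = 47/153.
Combined Bayes factor of the evidence already in hand = 20 × 2.2 = 44.
Odds after that evidence = (47/153) × 44 = 2068/153.
Target odds = 0.995/0.005 = 199.
Need 1.7ⁿ ≥ 199 ÷ (2068/153) = 30447/2068.
1.7⁵ = 1419857/100000 falls short of 30447/2068 but 1.7⁶ = 24137569/1000000 reaches it, so n = 6.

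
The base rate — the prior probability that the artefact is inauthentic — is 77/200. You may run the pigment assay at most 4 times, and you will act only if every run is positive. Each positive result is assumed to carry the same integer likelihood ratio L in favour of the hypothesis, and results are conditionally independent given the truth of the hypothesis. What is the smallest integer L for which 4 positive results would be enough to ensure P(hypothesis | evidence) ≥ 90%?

2

Prior odds = 0.385/0.615 = 77/123.
Target odds = 0.9/0.1 = 9.
Need L⁴ ≥ 9 ÷ (77/123) = 1107/77.
1⁴ = 1 < 1107/77 ≤ 16 = 2⁴, so L = 2.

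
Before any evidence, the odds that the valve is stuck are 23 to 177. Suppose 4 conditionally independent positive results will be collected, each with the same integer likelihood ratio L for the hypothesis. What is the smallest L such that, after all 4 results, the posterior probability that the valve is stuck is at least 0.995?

Prior odds = 23/177.
Target odds = 0.995/0.005 = 199.
Need L⁴ ≥ 199 ÷ (23/177) = 35223/23.
6⁴ = 1296 < 35223/23 ≤ 2401 = 7⁴, so L = 7.

7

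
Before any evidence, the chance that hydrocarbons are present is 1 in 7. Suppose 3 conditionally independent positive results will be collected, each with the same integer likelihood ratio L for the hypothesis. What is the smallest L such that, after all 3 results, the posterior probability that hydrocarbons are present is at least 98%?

7

Prior odds = (1/7)/(6/7) = 1/6.
Target odds = 0.98/0.02 = 49.
Need L³ ≥ 49 ÷ (1/6) = 294.
6³ = 216 < 294 ≤ 343 = 7³, so L = 7.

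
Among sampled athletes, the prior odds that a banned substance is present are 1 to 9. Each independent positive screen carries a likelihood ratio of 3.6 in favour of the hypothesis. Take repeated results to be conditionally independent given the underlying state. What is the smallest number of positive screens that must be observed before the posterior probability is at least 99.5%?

6

Prior odds = 1/9.
Likelihood ratio per positive screen = 3.6.
Target odds: 0.995 ÷ 0.005 = 199.
Need (1/9) × 3.6ⁿ ≥ 199, i.e. 3.6ⁿ ≥ 1791.
3.6⁵ = 604.66176 falls short of 1791 but 3.6⁶ = 34012224/15625 reaches it, so n = 6.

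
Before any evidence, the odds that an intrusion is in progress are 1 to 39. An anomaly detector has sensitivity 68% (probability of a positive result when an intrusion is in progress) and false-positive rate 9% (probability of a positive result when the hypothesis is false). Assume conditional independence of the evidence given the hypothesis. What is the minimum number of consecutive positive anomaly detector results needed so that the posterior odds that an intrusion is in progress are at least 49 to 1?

Prior odds = 1/39.
Likelihood ratio of a positive result = 0.68/0.09 = 68/9.
Target odds = 49.
Need (1/39) × (68/9)ⁿ ≥ 49, i.e. (68/9)ⁿ ≥ 1911.
(68/9)³ = 314432/729 falls short of 1911 but (68/9)⁴ = 21381376/6561 reaches it, so n = 4.

4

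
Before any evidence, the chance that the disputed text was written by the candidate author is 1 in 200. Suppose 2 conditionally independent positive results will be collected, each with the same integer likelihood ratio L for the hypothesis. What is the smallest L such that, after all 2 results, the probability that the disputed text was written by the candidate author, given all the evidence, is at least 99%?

Prior odds = 0.005/0.995 = 1/199.
Target odds = 0.99/0.01 = 99.
Need L² ≥ 99 ÷ (1/199) = 19701.
140² = 19600 < 19701 ≤ 19881 = 141², so L = 141.

141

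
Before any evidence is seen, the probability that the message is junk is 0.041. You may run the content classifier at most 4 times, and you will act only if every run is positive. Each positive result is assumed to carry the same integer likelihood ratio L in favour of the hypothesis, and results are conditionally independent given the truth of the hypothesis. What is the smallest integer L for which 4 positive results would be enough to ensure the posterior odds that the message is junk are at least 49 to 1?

6

Prior odds = 0.041/0.959 = 41/959.
Target odds = 49.
Need L⁴ ≥ 49 ÷ (41/959) = 46991/41.
5⁴ = 625 < 46991/41 ≤ 1296 = 6⁴, so L = 6.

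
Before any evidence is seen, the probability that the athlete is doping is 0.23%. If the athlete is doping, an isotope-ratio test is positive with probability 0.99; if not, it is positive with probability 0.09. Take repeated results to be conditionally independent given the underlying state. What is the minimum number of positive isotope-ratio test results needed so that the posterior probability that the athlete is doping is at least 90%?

4

Prior odds = 0.0023/0.9977 = 23/9977.
Likelihood ratio of a positive = 0.99/0.09 = 11.
Target odds: 0.9 ÷ 0.1 = 9.
Need (23/9977) × 11ⁿ ≥ 9, i.e. 11ⁿ ≥ 89793/23.
11³ = 1331 falls short of 89793/23 but 11⁴ = 14641 reaches it, so n = 4.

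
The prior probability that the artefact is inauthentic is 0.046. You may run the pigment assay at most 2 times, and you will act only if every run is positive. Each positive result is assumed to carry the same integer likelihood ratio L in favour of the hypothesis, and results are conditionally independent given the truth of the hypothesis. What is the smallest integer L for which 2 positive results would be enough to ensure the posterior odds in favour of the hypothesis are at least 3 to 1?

8

Prior odds = 0.046/0.954 = 23/477.
Target odds = 3.
Need L² ≥ 3 ÷ (23/477) = 1431/23.
7² = 49 < 1431/23 ≤ 64 = 8², so L = 8.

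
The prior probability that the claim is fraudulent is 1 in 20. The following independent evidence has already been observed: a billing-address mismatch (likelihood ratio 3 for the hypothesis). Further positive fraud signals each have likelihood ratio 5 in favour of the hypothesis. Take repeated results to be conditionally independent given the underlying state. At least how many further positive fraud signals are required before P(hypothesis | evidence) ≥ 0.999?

Prior odds = 0.05/0.95 = 1/19.
Bayes factor of the evidence already in hand = 3.
Odds after that evidence = (1/19) × 3 = 3/19.
Target odds = 0.999/0.001 = 999.
Need 5ⁿ ≥ 999 ÷ (3/19) = 6327.
5⁵ = 3125 falls short of 6327 but 5⁶ = 15625 reaches it, so n = 6.

6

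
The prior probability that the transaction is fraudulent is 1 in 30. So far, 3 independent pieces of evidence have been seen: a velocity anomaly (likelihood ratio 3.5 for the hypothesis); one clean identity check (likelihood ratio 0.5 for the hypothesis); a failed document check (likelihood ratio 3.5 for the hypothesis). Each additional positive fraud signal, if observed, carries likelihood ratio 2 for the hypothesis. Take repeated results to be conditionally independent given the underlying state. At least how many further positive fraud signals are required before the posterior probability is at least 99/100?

Prior odds = (1/30)/(29/30) = 1/29.
Combined Bayes factor of the evidence already in hand = 3.5 × 0.5 × 3.5 = 6.125.
Odds after that evidence = (1/29) × 6.125 = 49/232.
Target odds = 0.99/0.01 = 99.
Need 2ⁿ ≥ 99 ÷ (49/232) = 22968/49.
2⁸ = 256 falls short of 22968/49 but 2⁹ = 512 reaches it, so n = 9.

9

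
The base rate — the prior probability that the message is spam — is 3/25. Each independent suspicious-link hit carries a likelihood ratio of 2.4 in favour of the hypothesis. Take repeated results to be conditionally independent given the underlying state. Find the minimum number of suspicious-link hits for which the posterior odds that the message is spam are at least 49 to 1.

Prior odds: 0.12 ÷ 0.88 = 3/22.
Likelihood ratio per suspicious-link hit = 2.4.
Target odds = 49.
Need (3/22) × 2.4ⁿ ≥ 49, i.e. 2.4ⁿ ≥ 1078/3.
2.4⁶ = 2985984/15625 falls short of 1078/3 but 2.4⁷ = 35831808/78125 reaches it, so n = 7.

7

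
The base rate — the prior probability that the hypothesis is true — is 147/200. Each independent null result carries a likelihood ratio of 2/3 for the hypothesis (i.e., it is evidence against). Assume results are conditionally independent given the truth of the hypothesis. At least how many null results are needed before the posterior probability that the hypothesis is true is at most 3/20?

Prior odds = 0.735/0.265 = 147/53.
Likelihood ratio per null result = 2/3.
Target odds: 0.15 ÷ 0.85 = 3/17.
Require (2/3)ⁿ ≤ 3/17 ÷ (147/53) = 53/833.
(2/3)⁶ = 64/729 is still above 53/833 but (2/3)⁷ = 128/2187 is at or below it, so n = 7.

7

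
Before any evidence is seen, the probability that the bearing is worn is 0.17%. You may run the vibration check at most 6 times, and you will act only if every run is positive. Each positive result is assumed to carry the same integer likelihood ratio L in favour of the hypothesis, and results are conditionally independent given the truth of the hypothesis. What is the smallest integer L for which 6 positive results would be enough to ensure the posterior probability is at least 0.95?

5

Prior odds = 0.0017/0.9983 = 17/9983.
Target odds = 0.95/0.05 = 19.
Need L⁶ ≥ 19 ÷ (17/9983) = 189677/17.
4⁶ = 4096 < 189677/17 ≤ 15625 = 5⁶, so L = 5.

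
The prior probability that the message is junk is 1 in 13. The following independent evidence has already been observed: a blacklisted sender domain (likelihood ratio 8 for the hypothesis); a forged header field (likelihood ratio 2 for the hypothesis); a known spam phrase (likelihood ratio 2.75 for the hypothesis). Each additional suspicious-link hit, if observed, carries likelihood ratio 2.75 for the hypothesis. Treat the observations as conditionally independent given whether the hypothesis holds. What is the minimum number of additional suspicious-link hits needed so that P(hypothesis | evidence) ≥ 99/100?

4

Prior odds = (1/13)/(12/13) = 1/12.
Combined Bayes factor of the evidence already in hand = 8 × 2 × 2.75 = 44.
Odds after that evidence = (1/12) × 44 = 11/3.
Target odds = 0.99/0.01 = 99.
Need 2.75ⁿ ≥ 99 ÷ (11/3) = 27.
2.75³ = 20.796875 falls short of 27 but 2.75⁴ = 57.19140625 reaches it, so n = 4.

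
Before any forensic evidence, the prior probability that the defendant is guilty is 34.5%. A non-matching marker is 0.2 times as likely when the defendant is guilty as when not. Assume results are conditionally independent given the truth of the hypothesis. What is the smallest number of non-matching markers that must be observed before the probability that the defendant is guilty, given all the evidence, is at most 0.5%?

3

Prior odds: 0.345 ÷ 0.655 = 69/131.
Likelihood ratio per non-matching marker = 0.2.
Target posterior odds = 0.005/0.995 = 1/199.
Need (69/131) × 0.2ⁿ ≤ 1/199, i.e. 0.2ⁿ ≤ 131/13731.
0.2² = 0.04 is still above 131/13731 but 0.2³ = 0.008 is at or below it, so n = 3.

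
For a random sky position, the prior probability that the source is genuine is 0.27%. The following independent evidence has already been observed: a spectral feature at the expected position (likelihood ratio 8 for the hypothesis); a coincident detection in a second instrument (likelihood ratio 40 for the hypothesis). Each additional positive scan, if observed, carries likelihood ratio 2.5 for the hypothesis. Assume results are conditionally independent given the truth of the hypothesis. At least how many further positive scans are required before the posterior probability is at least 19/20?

Prior odds = 0.0027/0.9973 = 27/9973.
Combined Bayes factor of the evidence already in hand = 8 × 40 = 320.
Odds after that evidence = (27/9973) × 320 = 8640/9973.
Target odds = 0.95/0.05 = 19.
Need 2.5ⁿ ≥ 19 ÷ (8640/9973) = 189487/8640.
2.5³ = 15.625 falls short of 189487/8640 but 2.5⁴ = 39.0625 reaches it, so n = 4.

4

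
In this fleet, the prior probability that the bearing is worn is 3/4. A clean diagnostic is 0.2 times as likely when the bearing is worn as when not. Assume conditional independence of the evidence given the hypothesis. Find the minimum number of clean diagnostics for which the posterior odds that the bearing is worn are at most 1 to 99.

4

Prior odds: 0.75 ÷ 0.25 = 3.
Likelihood ratio per clean diagnostic = 0.2.
Target odds = 1/99.
Need 3 × 0.2ⁿ ≤ 1/99, i.e. 0.2ⁿ ≤ 1/297.
0.2³ = 0.008 is still above 1/297 but 0.2⁴ = 0.0016 is at or below it, so n = 4.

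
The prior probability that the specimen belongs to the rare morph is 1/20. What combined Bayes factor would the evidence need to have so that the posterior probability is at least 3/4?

Prior odds = 0.05/0.95 = 1/19.
Target odds = 0.75/0.25 = 3.
Required Bayes factor = 3 ÷ (1/19) = 57.

57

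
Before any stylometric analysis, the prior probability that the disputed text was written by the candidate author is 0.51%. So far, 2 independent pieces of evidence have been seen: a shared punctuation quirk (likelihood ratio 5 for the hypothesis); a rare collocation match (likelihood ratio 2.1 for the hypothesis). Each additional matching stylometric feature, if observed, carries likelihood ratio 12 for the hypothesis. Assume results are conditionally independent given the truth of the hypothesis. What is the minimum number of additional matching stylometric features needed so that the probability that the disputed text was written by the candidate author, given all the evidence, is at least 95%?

Prior odds = 0.0051/0.9949 = 51/9949.
Combined Bayes factor of the evidence already in hand = 5 × 2.1 = 10.5.
Odds after that evidence = (51/9949) × 10.5 = 1071/19898.
Target odds = 0.95/0.05 = 19.
Need 12ⁿ ≥ 19 ÷ (1071/19898) = 378062/1071.
12² = 144 falls short of 378062/1071 but 12³ = 1728 reaches it, so n = 3.

3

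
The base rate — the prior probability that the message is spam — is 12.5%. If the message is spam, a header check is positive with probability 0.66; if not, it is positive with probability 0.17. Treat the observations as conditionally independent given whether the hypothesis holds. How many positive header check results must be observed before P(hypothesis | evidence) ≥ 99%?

5

Prior odds: 0.125 ÷ 0.875 = 1/7.
Likelihood ratio of a positive = 0.66/0.17 = 66/17.
Target odds: 0.99 ÷ 0.01 = 99.
Require (66/17)ⁿ ≥ 99 ÷ (1/7) = 693.
(66/17)⁴ = 18974736/83521 falls short of 693 but (66/17)⁵ ≈882.013 reaches it, so n = 5.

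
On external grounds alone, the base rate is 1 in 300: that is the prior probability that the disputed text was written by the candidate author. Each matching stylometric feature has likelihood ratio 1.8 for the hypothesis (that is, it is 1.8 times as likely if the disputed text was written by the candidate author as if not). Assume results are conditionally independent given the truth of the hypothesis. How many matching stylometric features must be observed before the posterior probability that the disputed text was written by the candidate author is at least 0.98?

Prior odds = (1/300)/(299/300) = 1/299.
Likelihood ratio per matching stylometric feature = 1.8.
Target posterior odds = 0.98/0.02 = 49.
Require 1.8ⁿ ≥ 49 ÷ (1/299) = 14651.
1.8¹⁶ ≈12144 falls short of 14651 but 1.8¹⁷ ≈21859.1 reaches it, so n = 17.

17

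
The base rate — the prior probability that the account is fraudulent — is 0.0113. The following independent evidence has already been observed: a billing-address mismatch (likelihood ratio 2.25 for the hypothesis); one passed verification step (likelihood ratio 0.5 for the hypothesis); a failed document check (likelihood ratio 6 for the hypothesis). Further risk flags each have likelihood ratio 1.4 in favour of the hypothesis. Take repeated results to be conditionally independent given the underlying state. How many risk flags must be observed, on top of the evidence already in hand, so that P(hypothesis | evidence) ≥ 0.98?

20

Prior odds = 0.0113/0.9887 = 113/9887.
Combined Bayes factor of the evidence already in hand = 2.25 × 0.5 × 6 = 6.75.
Odds after that evidence = (113/9887) × 6.75 = 3051/39548.
Target odds = 0.98/0.02 = 49.
Need 1.4ⁿ ≥ 49 ÷ (3051/39548) = 1937852/3051.
1.4¹⁹ ≈597.63 falls short of 1937852/3051 but 1.4²⁰ ≈836.683 reaches it, so n = 20.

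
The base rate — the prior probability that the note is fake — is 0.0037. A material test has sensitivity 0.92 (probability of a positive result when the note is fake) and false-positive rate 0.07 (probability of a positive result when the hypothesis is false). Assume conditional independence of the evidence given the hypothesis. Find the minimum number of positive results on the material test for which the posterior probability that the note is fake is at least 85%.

Prior odds = 0.0037/0.9963 = 37/9963.
Likelihood ratio of a positive result = 0.92/0.07 = 92/7.
Target odds: 0.85 ÷ 0.15 = 17/3.
Need (37/9963) × (92/7)ⁿ ≥ 17/3, i.e. (92/7)ⁿ ≥ 56457/37.
(92/7)² = 8464/49 falls short of 56457/37 but (92/7)³ = 778688/343 reaches it, so n = 3.

3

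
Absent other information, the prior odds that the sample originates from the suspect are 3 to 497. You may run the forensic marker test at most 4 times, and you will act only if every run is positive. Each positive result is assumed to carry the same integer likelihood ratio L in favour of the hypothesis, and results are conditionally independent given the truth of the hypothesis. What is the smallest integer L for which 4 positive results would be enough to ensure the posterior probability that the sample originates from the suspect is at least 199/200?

14

Prior odds = 3/497.
Target odds = 0.995/0.005 = 199.
Need L⁴ ≥ 199 ÷ (3/497) = 98903/3.
13⁴ = 28561 < 98903/3 ≤ 38416 = 14⁴, so L = 14.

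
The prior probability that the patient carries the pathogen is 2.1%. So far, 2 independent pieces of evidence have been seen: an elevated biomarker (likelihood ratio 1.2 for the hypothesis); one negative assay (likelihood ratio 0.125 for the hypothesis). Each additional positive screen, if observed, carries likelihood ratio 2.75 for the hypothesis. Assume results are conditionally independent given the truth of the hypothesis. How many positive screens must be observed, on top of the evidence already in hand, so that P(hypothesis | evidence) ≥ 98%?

Prior odds = 0.021/0.979 = 21/979.
Combined Bayes factor of the evidence already in hand = 1.2 × 0.125 = 0.15.
Odds after that evidence = (21/979) × 0.15 = 63/19580.
Target odds = 0.98/0.02 = 49.
Need 2.75ⁿ ≥ 49 ÷ (63/19580) = 137060/9.
2.75⁹ ≈8994.86 falls short of 137060/9 but 2.75¹⁰ ≈24735.9 reaches it, so n = 10.

10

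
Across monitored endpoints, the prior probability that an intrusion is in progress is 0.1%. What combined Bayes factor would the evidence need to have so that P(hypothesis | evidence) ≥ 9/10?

Prior odds = 0.001/0.999 = 1/999.
Target odds = 0.9/0.1 = 9.
Required Bayes factor = 9 ÷ (1/999) = 8991.

8991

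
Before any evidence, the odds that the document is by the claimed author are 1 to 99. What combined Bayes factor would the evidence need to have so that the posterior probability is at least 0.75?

297

Prior odds = 1/99.
Target odds = 0.75/0.25 = 3.
Required Bayes factor = 3 ÷ (1/99) = 297.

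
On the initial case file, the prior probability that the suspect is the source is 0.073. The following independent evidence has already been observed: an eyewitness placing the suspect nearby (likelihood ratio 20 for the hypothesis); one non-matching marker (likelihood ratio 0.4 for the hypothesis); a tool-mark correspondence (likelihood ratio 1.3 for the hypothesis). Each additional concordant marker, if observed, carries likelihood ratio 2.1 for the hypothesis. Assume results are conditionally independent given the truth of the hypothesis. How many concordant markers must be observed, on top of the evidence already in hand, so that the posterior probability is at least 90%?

Prior odds = 0.073/0.927 = 73/927.
Combined Bayes factor of the evidence already in hand = 20 × 0.4 × 1.3 = 10.4.
Odds after that evidence = (73/927) × 10.4 = 3796/4635.
Target odds = 0.9/0.1 = 9.
Need 2.1ⁿ ≥ 9 ÷ (3796/4635) = 41715/3796.
2.1³ = 9.261 falls short of 41715/3796 but 2.1⁴ = 19.4481 reaches it, so n = 4.

4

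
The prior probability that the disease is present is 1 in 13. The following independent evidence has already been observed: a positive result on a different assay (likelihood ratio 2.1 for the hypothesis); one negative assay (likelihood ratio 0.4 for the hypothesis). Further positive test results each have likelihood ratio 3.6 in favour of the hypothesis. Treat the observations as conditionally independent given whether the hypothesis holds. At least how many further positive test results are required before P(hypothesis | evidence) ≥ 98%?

6

Prior odds = (1/13)/(12/13) = 1/12.
Combined Bayes factor of the evidence already in hand = 2.1 × 0.4 = 0.84.
Odds after that evidence = (1/12) × 0.84 = 0.07.
Target odds = 0.98/0.02 = 49.
Need 3.6ⁿ ≥ 49 ÷ 0.07 = 700.
3.6⁵ = 604.66176 falls short of 700 but 3.6⁶ = 34012224/15625 reaches it, so n = 6.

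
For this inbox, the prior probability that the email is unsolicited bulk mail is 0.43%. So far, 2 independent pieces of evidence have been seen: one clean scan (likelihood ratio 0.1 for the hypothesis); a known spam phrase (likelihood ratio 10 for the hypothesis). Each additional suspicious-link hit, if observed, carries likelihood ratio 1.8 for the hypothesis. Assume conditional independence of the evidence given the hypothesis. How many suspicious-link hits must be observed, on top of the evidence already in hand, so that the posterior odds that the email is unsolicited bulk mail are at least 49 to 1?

16

Prior odds = 0.0043/0.9957 = 43/9957.
Combined Bayes factor of the evidence already in hand = 0.1 × 10 = 1.
Odds after that evidence = (43/9957) × 1 = 43/9957.
Target odds = 49.
Need 1.8ⁿ ≥ 49 ÷ (43/9957) = 487893/43.
1.8¹⁵ ≈6746.64 falls short of 487893/43 but 1.8¹⁶ ≈12144 reaches it, so n = 16.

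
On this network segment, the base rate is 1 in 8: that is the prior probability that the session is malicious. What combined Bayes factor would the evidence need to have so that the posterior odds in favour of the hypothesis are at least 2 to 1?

Prior odds = 0.125/0.875 = 1/7.
Target odds = 2.
Required Bayes factor = 2 ÷ (1/7) = 14.

14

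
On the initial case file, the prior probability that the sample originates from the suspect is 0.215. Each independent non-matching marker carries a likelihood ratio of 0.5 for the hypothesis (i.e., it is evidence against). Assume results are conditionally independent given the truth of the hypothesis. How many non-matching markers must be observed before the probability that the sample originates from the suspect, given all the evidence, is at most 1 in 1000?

9

Prior odds = 0.215/0.785 = 43/157.
Likelihood ratio per non-matching marker = 0.5.
Target posterior odds = 0.001/0.999 = 1/999.
Need (43/157) × 0.5ⁿ ≤ 1/999, i.e. 0.5ⁿ ≤ 157/42957.
0.5⁸ = 0.00390625 is still above 157/42957 but 0.5⁹ = 0.001953125 is at or below it, so n = 9.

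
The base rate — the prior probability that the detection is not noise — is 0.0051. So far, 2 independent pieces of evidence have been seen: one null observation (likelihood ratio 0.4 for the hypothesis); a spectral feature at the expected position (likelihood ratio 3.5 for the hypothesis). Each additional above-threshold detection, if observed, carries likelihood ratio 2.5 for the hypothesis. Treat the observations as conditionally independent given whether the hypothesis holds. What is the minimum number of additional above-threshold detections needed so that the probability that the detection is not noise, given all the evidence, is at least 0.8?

7

Prior odds = 0.0051/0.9949 = 51/9949.
Combined Bayes factor of the evidence already in hand = 0.4 × 3.5 = 1.4.
Odds after that evidence = (51/9949) × 1.4 = 357/49745.
Target odds = 0.8/0.2 = 4.
Need 2.5ⁿ ≥ 4 ÷ (357/49745) = 198980/357.
2.5⁶ = 244.140625 falls short of 198980/357 but 2.5⁷ = 610.3515625 reaches it, so n = 7.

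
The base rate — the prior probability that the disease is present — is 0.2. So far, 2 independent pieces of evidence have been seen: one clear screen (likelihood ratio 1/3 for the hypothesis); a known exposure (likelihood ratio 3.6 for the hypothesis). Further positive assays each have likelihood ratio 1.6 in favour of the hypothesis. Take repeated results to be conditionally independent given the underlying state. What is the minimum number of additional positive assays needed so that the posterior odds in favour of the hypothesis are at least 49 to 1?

Prior odds = 0.2/0.8 = 0.25.
Combined Bayes factor of the evidence already in hand = (1/3) × 3.6 = 1.2.
Odds after that evidence = 0.25 × 1.2 = 0.3.
Target odds = 49.
Need 1.6ⁿ ≥ 49 ÷ 0.3 = 490/3.
1.6¹⁰ ≈109.951 falls short of 490/3 but 1.6¹¹ ≈175.922 reaches it, so n = 11.

11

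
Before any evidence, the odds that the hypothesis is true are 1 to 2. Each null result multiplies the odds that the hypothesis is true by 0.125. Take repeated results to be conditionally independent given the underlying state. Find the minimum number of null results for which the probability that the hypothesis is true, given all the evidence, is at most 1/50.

Prior odds = 0.5.
Likelihood ratio per null result = 0.125.
Target odds: 0.02 ÷ 0.98 = 1/49.
Require 0.125ⁿ ≤ 1/49 ÷ 0.5 = 2/49.
0.125¹ = 0.125 is still above 2/49 but 0.125² = 0.015625 is at or below it, so n = 2.

2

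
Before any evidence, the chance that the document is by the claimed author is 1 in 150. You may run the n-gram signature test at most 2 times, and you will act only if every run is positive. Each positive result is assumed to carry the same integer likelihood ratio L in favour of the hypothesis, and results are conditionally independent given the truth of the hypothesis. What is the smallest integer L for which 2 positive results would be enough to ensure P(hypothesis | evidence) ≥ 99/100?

Prior odds = (1/150)/(149/150) = 1/149.
Target odds = 0.99/0.01 = 99.
Need L² ≥ 99 ÷ (1/149) = 14751.
121² = 14641 < 14751 ≤ 14884 = 122², so L = 122.

122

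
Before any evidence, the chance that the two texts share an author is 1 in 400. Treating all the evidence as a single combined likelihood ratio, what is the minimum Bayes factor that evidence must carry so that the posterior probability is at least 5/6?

1995

Prior odds = 0.0025/0.9975 = 1/399.
Target odds = (5/6)/(1/6) = 5.
Required Bayes factor = 5 ÷ (1/399) = 1995.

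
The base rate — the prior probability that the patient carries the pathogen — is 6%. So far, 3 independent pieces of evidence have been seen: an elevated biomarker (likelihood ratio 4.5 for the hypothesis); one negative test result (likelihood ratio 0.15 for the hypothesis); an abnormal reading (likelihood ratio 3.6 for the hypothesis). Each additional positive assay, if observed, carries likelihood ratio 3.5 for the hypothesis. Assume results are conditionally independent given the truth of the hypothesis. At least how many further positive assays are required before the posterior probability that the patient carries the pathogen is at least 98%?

5

Prior odds = 0.06/0.94 = 3/47.
Combined Bayes factor of the evidence already in hand = 4.5 × 0.15 × 3.6 = 2.43.
Odds after that evidence = (3/47) × 2.43 = 729/4700.
Target odds = 0.98/0.02 = 49.
Need 3.5ⁿ ≥ 49 ÷ (729/4700) = 230300/729.
3.5⁴ = 150.0625 falls short of 230300/729 but 3.5⁵ = 525.21875 reaches it, so n = 5.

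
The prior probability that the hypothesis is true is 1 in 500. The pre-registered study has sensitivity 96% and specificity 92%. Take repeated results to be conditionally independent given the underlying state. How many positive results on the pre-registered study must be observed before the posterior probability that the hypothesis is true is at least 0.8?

4

Prior odds = 0.002/0.998 = 1/499.
False-positive rate = 1 − 0.92 = 0.08; likelihood ratio of a positive = 0.96/0.08 = 12.
Target odds: 0.8 ÷ 0.2 = 4.
Require 12ⁿ ≥ 4 ÷ (1/499) = 1996.
12³ = 1728 falls short of 1996 but 12⁴ = 20736 reaches it, so n = 4.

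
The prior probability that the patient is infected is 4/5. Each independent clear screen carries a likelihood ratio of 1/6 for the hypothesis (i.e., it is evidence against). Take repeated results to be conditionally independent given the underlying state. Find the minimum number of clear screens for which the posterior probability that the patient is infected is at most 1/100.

4

Prior odds: 0.8 ÷ 0.2 = 4.
Likelihood ratio per clear screen = 1/6.
Target odds: 0.01 ÷ 0.99 = 1/99.
Require (1/6)ⁿ ≤ 1/99 ÷ 4 = 1/396.
(1/6)³ = 1/216 is still above 1/396 but (1/6)⁴ = 1/1296 is at or below it, so n = 4.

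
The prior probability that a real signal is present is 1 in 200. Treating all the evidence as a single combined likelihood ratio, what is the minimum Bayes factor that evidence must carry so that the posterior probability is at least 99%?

Prior odds = 0.005/0.995 = 1/199.
Target odds = 0.99/0.01 = 99.
Required Bayes factor = 99 ÷ (1/199) = 19701.

19701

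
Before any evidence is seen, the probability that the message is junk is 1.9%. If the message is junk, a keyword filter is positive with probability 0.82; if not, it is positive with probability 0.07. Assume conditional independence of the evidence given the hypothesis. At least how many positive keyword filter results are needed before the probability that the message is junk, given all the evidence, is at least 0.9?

Prior odds = 0.019/0.981 = 19/981.
Likelihood ratio of a positive = 0.82/0.07 = 82/7.
Target odds: 0.9 ÷ 0.1 = 9.
Require (82/7)ⁿ ≥ 9 ÷ (19/981) = 8829/19.
(82/7)² = 6724/49 falls short of 8829/19 but (82/7)³ = 551368/343 reaches it, so n = 3.

3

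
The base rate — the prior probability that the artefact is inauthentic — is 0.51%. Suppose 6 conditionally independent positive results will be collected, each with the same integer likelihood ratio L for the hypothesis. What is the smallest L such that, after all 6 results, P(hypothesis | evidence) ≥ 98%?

5

Prior odds = 0.0051/0.9949 = 51/9949.
Target odds = 0.98/0.02 = 49.
Need L⁶ ≥ 49 ÷ (51/9949) = 487501/51.
4⁶ = 4096 < 487501/51 ≤ 15625 = 5⁶, so L = 5.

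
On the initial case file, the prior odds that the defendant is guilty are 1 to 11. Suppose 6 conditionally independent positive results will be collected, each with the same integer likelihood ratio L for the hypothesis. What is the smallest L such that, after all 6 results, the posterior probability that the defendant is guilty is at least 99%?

Prior odds = 1/11.
Target odds = 0.99/0.01 = 99.
Need L⁶ ≥ 99 ÷ (1/11) = 1089.
3⁶ = 729 < 1089 ≤ 4096 = 4⁶, so L = 4.

4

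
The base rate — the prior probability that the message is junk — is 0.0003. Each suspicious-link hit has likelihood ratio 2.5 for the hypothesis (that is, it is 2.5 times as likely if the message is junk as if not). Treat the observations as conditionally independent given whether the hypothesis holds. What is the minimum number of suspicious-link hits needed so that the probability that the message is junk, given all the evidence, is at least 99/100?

14

Prior odds = 0.0003/0.9997 = 3/9997.
Likelihood ratio per suspicious-link hit = 2.5.
Target odds: 0.99 ÷ 0.01 = 99.
Require 2.5ⁿ ≥ 99 ÷ (3/9997) = 329901.
2.5¹³ ≈149012 falls short of 329901 but 2.5¹⁴ ≈372529 reaches it, so n = 14.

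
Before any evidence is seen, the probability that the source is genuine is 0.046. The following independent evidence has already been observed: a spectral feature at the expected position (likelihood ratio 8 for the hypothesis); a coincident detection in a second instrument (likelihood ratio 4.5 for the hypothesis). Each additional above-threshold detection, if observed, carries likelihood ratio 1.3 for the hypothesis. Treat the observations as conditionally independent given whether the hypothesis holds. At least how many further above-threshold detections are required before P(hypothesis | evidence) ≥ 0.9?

Prior odds = 0.046/0.954 = 23/477.
Combined Bayes factor of the evidence already in hand = 8 × 4.5 = 36.
Odds after that evidence = (23/477) × 36 = 92/53.
Target odds = 0.9/0.1 = 9.
Need 1.3ⁿ ≥ 9 ÷ (92/53) = 477/92.
1.3⁶ = 4826809/1000000 falls short of 477/92 but 1.3⁷ = 62748517/10000000 reaches it, so n = 7.

7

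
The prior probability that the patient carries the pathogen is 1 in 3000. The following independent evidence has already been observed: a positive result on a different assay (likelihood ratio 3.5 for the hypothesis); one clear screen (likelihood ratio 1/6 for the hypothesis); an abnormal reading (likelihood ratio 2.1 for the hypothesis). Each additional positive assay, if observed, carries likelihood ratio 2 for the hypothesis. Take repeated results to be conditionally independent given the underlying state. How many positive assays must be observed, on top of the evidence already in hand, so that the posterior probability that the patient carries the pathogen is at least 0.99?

Prior odds = (1/3000)/(2999/3000) = 1/2999.
Combined Bayes factor of the evidence already in hand = 3.5 × (1/6) × 2.1 = 1.225.
Odds after that evidence = (1/2999) × 1.225 = 49/119960.
Target odds = 0.99/0.01 = 99.
Need 2ⁿ ≥ 99 ÷ (49/119960) = 11876040/49.
2¹⁷ = 131072 falls short of 11876040/49 but 2¹⁸ = 262144 reaches it, so n = 18.

18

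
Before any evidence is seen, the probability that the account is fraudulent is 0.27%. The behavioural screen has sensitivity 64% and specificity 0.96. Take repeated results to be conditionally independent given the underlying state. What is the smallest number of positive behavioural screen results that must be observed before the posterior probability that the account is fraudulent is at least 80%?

Prior odds: 0.0027 ÷ 0.9973 = 27/9973.
False-positive rate = 1 − 0.96 = 0.04; likelihood ratio of a positive = 0.64/0.04 = 16.
Target posterior odds = 0.8/0.2 = 4.
Require 16ⁿ ≥ 4 ÷ (27/9973) = 39892/27.
16² = 256 falls short of 39892/27 but 16³ = 4096 reaches it, so n = 3.

3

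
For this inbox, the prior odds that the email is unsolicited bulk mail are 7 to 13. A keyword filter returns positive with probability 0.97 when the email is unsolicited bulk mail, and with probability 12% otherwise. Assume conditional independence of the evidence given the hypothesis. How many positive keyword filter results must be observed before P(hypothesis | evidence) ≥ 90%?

Prior odds = 7/13.
Likelihood ratio of a positive result = 0.97/0.12 = 97/12.
Target odds: 0.9 ÷ 0.1 = 9.
Require (97/12)ⁿ ≥ 9 ÷ (7/13) = 117/7.
(97/12)¹ = 97/12 falls short of 117/7 but (97/12)² = 9409/144 reaches it, so n = 2.

2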